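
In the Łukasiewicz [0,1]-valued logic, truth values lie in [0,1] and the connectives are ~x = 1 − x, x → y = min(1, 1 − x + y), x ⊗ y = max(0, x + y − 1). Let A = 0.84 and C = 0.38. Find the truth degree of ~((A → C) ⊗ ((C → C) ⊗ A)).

A → C = min(1, 1 − 0.84 + 0.38) = min(1, 0.54) = 0.54
C → C = min(1, 1 − 0.38 + 0.38) = min(1, 1.00) = 1.00
(C → C) ⊗ A = max(0, 1.00 + 0.84 − 1) = max(0, 0.84) = 0.84
(A → C) ⊗ ((C → C) ⊗ A) = max(0, 0.54 + 0.84 − 1) = max(0, 0.38) = 0.38
~((A → C) ⊗ ((C → C) ⊗ A)) = 1 − 0.38 = 0.62

0.62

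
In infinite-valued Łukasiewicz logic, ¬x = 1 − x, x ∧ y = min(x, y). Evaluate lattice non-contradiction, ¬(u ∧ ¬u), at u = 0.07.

¬u = 1 − 0.07 = 0.93
u ∧ ¬u = min(0.07, 0.93) = 0.07
¬(u ∧ ¬u) = 1 − 0.07 = 0.93
(The value 0.93 < 1 shows this instance is not satisfied; not a Ł∞-tautology — its value is 1 − min(a, 1−a).)

0.93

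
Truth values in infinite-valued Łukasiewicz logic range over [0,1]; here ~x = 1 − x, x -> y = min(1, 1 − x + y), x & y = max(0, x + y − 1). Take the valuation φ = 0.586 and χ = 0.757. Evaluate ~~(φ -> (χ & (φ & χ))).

0.514

φ & χ = max(0, 0.586 + 0.757 − 1) = max(0, 0.343) = 0.343
χ & (φ & χ) = max(0, 0.757 + 0.343 − 1) = max(0, 0.100) = 0.100
φ -> (χ & (φ & χ)) = min(1, 1 − 0.586 + 0.100) = min(1, 0.514) = 0.514
~(φ -> (χ & (φ & χ))) = 1 − 0.514 = 0.486
~~(φ -> (χ & (φ & χ))) = 1 − 0.486 = 0.514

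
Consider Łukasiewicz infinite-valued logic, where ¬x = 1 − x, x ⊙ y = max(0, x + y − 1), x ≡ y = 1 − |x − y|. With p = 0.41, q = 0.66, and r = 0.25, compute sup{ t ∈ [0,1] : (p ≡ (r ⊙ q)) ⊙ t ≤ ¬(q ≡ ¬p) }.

0.48

r ⊙ q = max(0, 0.25 + 0.66 − 1) = max(0, -0.09) = 0.00
p ≡ (r ⊙ q) = 1 − |0.41 − 0.00| = 1 − 0.41 = 0.59
So the left factor is p ≡ (r ⊙ q) = 0.59.
¬p = 1 − 0.41 = 0.59
q ≡ ¬p = 1 − |0.66 − 0.59| = 1 − 0.07 = 0.93
¬(q ≡ ¬p) = 1 − 0.93 = 0.07
So the right-hand bound is ¬(q ≡ ¬p) = 0.07.
The residuum of the Łukasiewicz t-norm gives the supremum: min(1, 1 − 0.59 + 0.07).
1 − 0.59 + 0.07 = 0.48, so t = min(1, 0.48) = 0.48.
Check: 0.59 ⊙ 0.48 = max(0, 0.07) = 0.07 ≤ 0.07.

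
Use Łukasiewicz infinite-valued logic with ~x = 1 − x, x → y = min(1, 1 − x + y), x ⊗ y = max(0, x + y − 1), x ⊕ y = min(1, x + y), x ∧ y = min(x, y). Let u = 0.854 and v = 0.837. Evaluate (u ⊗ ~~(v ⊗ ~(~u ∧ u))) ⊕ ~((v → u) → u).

0.691

~u = 1 − 0.854 = 0.146
~u ∧ u = min(0.146, 0.854) = 0.146
~(~u ∧ u) = 1 − 0.146 = 0.854
v ⊗ ~(~u ∧ u) = max(0, 0.837 + 0.854 − 1) = max(0, 0.691) = 0.691
~(v ⊗ ~(~u ∧ u)) = 1 − 0.691 = 0.309
~~(v ⊗ ~(~u ∧ u)) = 1 − 0.309 = 0.691
u ⊗ ~~(v ⊗ ~(~u ∧ u)) = max(0, 0.854 + 0.691 − 1) = max(0, 0.545) = 0.545
v → u = min(1, 1 − 0.837 + 0.854) = min(1, 1.017) = 1.000
(v → u) → u = min(1, 1 − 1.000 + 0.854) = min(1, 0.854) = 0.854
~((v → u) → u) = 1 − 0.854 = 0.146
(u ⊗ ~~(v ⊗ ~(~u ∧ u))) ⊕ ~((v → u) → u) = min(1, 0.545 + 0.146) = min(1, 0.691) = 0.691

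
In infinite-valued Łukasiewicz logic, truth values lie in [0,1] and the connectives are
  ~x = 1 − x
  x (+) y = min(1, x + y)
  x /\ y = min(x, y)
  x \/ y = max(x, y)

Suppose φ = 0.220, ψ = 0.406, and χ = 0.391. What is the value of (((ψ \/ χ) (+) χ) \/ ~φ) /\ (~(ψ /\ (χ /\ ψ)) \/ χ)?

0.609

ψ \/ χ = max(0.406, 0.391) = 0.406
(ψ \/ χ) (+) χ = min(1, 0.406 + 0.391) = min(1, 0.797) = 0.797
~φ = 1 − 0.220 = 0.780
((ψ \/ χ) (+) χ) \/ ~φ = max(0.797, 0.780) = 0.797
χ /\ ψ = min(0.391, 0.406) = 0.391
ψ /\ (χ /\ ψ) = min(0.406, 0.391) = 0.391
~(ψ /\ (χ /\ ψ)) = 1 − 0.391 = 0.609
~(ψ /\ (χ /\ ψ)) \/ χ = max(0.609, 0.391) = 0.609
(((ψ \/ χ) (+) χ) \/ ~φ) /\ (~(ψ /\ (χ /\ ψ)) \/ χ) = min(0.797, 0.609) = 0.609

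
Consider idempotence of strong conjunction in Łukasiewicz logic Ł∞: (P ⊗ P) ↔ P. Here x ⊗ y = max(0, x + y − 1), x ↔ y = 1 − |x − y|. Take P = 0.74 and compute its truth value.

0.74

P ⊗ P = max(0, 0.74 + 0.74 − 1) = max(0, 0.48) = 0.48
(P ⊗ P) ↔ P = 1 − |0.48 − 0.74| = 1 − 0.26 = 0.74
(The value 0.74 < 1 shows this instance is not satisfied; fails in Ł∞ since a ⊗ a = max(0, 2a−1) ≠ a in general.)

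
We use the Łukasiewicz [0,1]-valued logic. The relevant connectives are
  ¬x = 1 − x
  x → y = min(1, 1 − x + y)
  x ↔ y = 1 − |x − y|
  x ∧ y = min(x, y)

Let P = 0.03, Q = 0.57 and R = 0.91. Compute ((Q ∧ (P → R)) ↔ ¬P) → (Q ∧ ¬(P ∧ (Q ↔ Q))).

P → R = min(1, 1 − 0.03 + 0.91) = min(1, 1.88) = 1.00
Q ∧ (P → R) = min(0.57, 1.00) = 0.57
¬P = 1 − 0.03 = 0.97
(Q ∧ (P → R)) ↔ ¬P = 1 − |0.57 − 0.97| = 1 − 0.40 = 0.60
Q ↔ Q = 1 − |0.57 − 0.57| = 1 − 0.00 = 1.00
P ∧ (Q ↔ Q) = min(0.03, 1.00) = 0.03
¬(P ∧ (Q ↔ Q)) = 1 − 0.03 = 0.97
Q ∧ ¬(P ∧ (Q ↔ Q)) = min(0.57, 0.97) = 0.57
((Q ∧ (P → R)) ↔ ¬P) → (Q ∧ ¬(P ∧ (Q ↔ Q))) = min(1, 1 − 0.60 + 0.57) = min(1, 0.97) = 0.97

0.97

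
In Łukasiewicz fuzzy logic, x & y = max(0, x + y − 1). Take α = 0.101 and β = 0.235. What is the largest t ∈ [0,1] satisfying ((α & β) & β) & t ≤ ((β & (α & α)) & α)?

α & β = max(0, 0.101 + 0.235 − 1) = max(0, -0.664) = 0.000
(α & β) & β = max(0, 0.000 + 0.235 − 1) = max(0, -0.765) = 0.000
So the left factor is (α & β) & β = 0.000.
α & α = max(0, 0.101 + 0.101 − 1) = max(0, -0.798) = 0.000
β & (α & α) = max(0, 0.235 + 0.000 − 1) = max(0, -0.765) = 0.000
(β & (α & α)) & α = max(0, 0.000 + 0.101 − 1) = max(0, -0.899) = 0.000
So the right-hand bound is (β & (α & α)) & α = 0.000.
The residuum of the Łukasiewicz t-norm gives the supremum: min(1, 1 − 0.000 + 0.000).
1 − 0.000 + 0.000 = 1.000, so t = min(1, 1.000) = 1.000.
Check: 0.000 & 1.000 = max(0, 0.000) = 0.000 ≤ 0.000.

1.000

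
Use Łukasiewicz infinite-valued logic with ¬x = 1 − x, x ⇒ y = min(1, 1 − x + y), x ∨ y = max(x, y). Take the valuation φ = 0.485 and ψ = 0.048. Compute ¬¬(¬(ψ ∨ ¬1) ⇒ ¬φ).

¬1 = 1 − 1.000 = 0.000
ψ ∨ ¬1 = max(0.048, 0.000) = 0.048
¬(ψ ∨ ¬1) = 1 − 0.048 = 0.952
¬φ = 1 − 0.485 = 0.515
¬(ψ ∨ ¬1) ⇒ ¬φ = min(1, 1 − 0.952 + 0.515) = min(1, 0.563) = 0.563
¬(¬(ψ ∨ ¬1) ⇒ ¬φ) = 1 − 0.563 = 0.437
¬¬(¬(ψ ∨ ¬1) ⇒ ¬φ) = 1 − 0.437 = 0.563

0.563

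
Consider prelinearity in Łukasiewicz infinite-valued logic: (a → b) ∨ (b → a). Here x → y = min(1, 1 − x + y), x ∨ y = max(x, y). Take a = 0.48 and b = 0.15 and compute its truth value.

a → b = min(1, 1 − 0.48 + 0.15) = min(1, 0.67) = 0.67
b → a = min(1, 1 − 0.15 + 0.48) = min(1, 1.33) = 1.00
(a → b) ∨ (b → a) = max(0.67, 1.00) = 1.00
(As expected: a Ł∞-tautology — holds in every MV-chain.)

1.00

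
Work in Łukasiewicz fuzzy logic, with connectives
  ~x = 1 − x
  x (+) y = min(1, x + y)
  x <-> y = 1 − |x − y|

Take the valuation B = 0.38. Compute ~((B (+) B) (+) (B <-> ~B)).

B (+) B = min(1, 0.38 + 0.38) = min(1, 0.76) = 0.76
~B = 1 − 0.38 = 0.62
B <-> ~B = 1 − |0.38 − 0.62| = 1 − 0.24 = 0.76
(B (+) B) (+) (B <-> ~B) = min(1, 0.76 + 0.76) = min(1, 1.52) = 1.00
~((B (+) B) (+) (B <-> ~B)) = 1 − 1.00 = 0.00

0.00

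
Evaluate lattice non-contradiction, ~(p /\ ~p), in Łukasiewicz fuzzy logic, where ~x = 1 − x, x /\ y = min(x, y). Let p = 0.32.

~p = 1 − 0.32 = 0.68
p /\ ~p = min(0.32, 0.68) = 0.32
~(p /\ ~p) = 1 − 0.32 = 0.68
(The value 0.68 < 1 shows this instance is not satisfied; not a Ł∞-tautology — its value is 1 − min(a, 1−a).)

0.68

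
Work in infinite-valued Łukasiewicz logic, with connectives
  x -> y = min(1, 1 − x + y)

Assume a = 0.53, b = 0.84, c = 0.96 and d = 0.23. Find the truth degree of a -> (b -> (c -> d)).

c -> d = min(1, 1 − 0.96 + 0.23) = min(1, 0.27) = 0.27
b -> (c -> d) = min(1, 1 − 0.84 + 0.27) = min(1, 0.43) = 0.43
a -> (b -> (c -> d)) = min(1, 1 − 0.53 + 0.43) = min(1, 0.90) = 0.90

0.90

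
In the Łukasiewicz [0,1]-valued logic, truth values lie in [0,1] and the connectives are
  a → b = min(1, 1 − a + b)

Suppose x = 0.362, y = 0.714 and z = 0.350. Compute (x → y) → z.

x → y = min(1, 1 − 0.362 + 0.714) = min(1, 1.352) = 1.000
(x → y) → z = min(1, 1 − 1.000 + 0.350) = min(1, 0.350) = 0.350

0.350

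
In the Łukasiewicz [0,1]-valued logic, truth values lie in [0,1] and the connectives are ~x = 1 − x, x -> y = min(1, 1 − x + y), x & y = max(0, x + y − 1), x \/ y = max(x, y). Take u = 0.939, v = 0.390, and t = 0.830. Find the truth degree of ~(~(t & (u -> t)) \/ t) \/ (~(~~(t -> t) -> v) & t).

0.440

u -> t = min(1, 1 − 0.939 + 0.830) = min(1, 0.891) = 0.891
t & (u -> t) = max(0, 0.830 + 0.891 − 1) = max(0, 0.721) = 0.721
~(t & (u -> t)) = 1 − 0.721 = 0.279
~(t & (u -> t)) \/ t = max(0.279, 0.830) = 0.830
~(~(t & (u -> t)) \/ t) = 1 − 0.830 = 0.170
t -> t = min(1, 1 − 0.830 + 0.830) = min(1, 1.000) = 1.000
~(t -> t) = 1 − 1.000 = 0.000
~~(t -> t) = 1 − 0.000 = 1.000
~~(t -> t) -> v = min(1, 1 − 1.000 + 0.390) = min(1, 0.390) = 0.390
~(~~(t -> t) -> v) = 1 − 0.390 = 0.610
~(~~(t -> t) -> v) & t = max(0, 0.610 + 0.830 − 1) = max(0, 0.440) = 0.440
~(~(t & (u -> t)) \/ t) \/ (~(~~(t -> t) -> v) & t) = max(0.170, 0.440) = 0.440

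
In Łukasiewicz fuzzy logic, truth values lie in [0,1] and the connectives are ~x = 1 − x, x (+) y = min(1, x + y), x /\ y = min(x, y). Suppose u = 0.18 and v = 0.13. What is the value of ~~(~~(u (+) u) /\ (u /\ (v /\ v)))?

u (+) u = min(1, 0.18 + 0.18) = min(1, 0.36) = 0.36
~(u (+) u) = 1 − 0.36 = 0.64
~~(u (+) u) = 1 − 0.64 = 0.36
v /\ v = min(0.13, 0.13) = 0.13
u /\ (v /\ v) = min(0.18, 0.13) = 0.13
~~(u (+) u) /\ (u /\ (v /\ v)) = min(0.36, 0.13) = 0.13
~(~~(u (+) u) /\ (u /\ (v /\ v))) = 1 − 0.13 = 0.87
~~(~~(u (+) u) /\ (u /\ (v /\ v))) = 1 − 0.87 = 0.13

0.13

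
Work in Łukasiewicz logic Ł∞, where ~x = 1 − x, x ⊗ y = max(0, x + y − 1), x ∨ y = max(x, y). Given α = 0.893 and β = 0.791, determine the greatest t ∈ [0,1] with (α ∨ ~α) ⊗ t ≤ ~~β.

0.898

~α = 1 − 0.893 = 0.107
α ∨ ~α = max(0.893, 0.107) = 0.893
So the left factor is α ∨ ~α = 0.893.
~β = 1 − 0.791 = 0.209
~~β = 1 − 0.209 = 0.791
So the right-hand bound is ~~β = 0.791.
The residuum of the Łukasiewicz t-norm gives the supremum: min(1, 1 − 0.893 + 0.791).
1 − 0.893 + 0.791 = 0.898, so t = min(1, 0.898) = 0.898.
Check: 0.893 ⊗ 0.898 = max(0, 0.791) = 0.791 ≤ 0.791.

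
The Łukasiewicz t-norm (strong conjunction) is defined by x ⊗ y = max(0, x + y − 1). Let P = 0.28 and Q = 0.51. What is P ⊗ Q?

0.00

P ⊗ Q = max(0, 0.28 + 0.51 − 1) = max(0, -0.21) = 0.00
For comparison, the Gödel (minimum) t-norm min(x, y) would give 0.28.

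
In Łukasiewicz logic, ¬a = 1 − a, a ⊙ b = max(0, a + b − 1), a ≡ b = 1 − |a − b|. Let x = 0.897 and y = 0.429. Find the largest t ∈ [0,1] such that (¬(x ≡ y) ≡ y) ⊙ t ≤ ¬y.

x ≡ y = 1 − |0.897 − 0.429| = 1 − 0.468 = 0.532
¬(x ≡ y) = 1 − 0.532 = 0.468
¬(x ≡ y) ≡ y = 1 − |0.468 − 0.429| = 1 − 0.039 = 0.961
So the left factor is ¬(x ≡ y) ≡ y = 0.961.
¬y = 1 − 0.429 = 0.571
So the right-hand bound is ¬y = 0.571.
The residuum of the Łukasiewicz t-norm gives the supremum: min(1, 1 − 0.961 + 0.571).
1 − 0.961 + 0.571 = 0.610, so t = min(1, 0.610) = 0.610.
Check: 0.961 ⊙ 0.610 = max(0, 0.571) = 0.571 ≤ 0.571.

0.610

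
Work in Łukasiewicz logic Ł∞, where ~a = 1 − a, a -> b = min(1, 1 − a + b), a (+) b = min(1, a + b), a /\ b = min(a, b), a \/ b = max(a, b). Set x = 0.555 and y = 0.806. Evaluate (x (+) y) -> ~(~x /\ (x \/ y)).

0.555

x (+) y = min(1, 0.555 + 0.806) = min(1, 1.361) = 1.000
~x = 1 − 0.555 = 0.445
x \/ y = max(0.555, 0.806) = 0.806
~x /\ (x \/ y) = min(0.445, 0.806) = 0.445
~(~x /\ (x \/ y)) = 1 − 0.445 = 0.555
(x (+) y) -> ~(~x /\ (x \/ y)) = min(1, 1 − 1.000 + 0.555) = min(1, 0.555) = 0.555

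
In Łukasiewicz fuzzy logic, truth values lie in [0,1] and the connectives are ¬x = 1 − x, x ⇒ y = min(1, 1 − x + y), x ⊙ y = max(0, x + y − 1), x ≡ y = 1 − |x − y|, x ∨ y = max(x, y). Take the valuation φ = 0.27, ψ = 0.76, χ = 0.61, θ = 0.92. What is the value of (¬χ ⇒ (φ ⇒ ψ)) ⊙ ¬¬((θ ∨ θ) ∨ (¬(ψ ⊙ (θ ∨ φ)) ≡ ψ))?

0.92

¬χ = 1 − 0.61 = 0.39
φ ⇒ ψ = min(1, 1 − 0.27 + 0.76) = min(1, 1.49) = 1.00
¬χ ⇒ (φ ⇒ ψ) = min(1, 1 − 0.39 + 1.00) = min(1, 1.61) = 1.00
θ ∨ θ = max(0.92, 0.92) = 0.92
θ ∨ φ = max(0.92, 0.27) = 0.92
ψ ⊙ (θ ∨ φ) = max(0, 0.76 + 0.92 − 1) = max(0, 0.68) = 0.68
¬(ψ ⊙ (θ ∨ φ)) = 1 − 0.68 = 0.32
¬(ψ ⊙ (θ ∨ φ)) ≡ ψ = 1 − |0.32 − 0.76| = 1 − 0.44 = 0.56
(θ ∨ θ) ∨ (¬(ψ ⊙ (θ ∨ φ)) ≡ ψ) = max(0.92, 0.56) = 0.92
¬((θ ∨ θ) ∨ (¬(ψ ⊙ (θ ∨ φ)) ≡ ψ)) = 1 − 0.92 = 0.08
¬¬((θ ∨ θ) ∨ (¬(ψ ⊙ (θ ∨ φ)) ≡ ψ)) = 1 − 0.08 = 0.92
(¬χ ⇒ (φ ⇒ ψ)) ⊙ ¬¬((θ ∨ θ) ∨ (¬(ψ ⊙ (θ ∨ φ)) ≡ ψ)) = max(0, 1.00 + 0.92 − 1) = max(0, 0.92) = 0.92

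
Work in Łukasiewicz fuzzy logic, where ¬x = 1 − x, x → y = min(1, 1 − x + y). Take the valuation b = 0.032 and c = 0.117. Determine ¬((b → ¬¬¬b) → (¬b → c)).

0.851

¬b = 1 − 0.032 = 0.968
¬¬b = 1 − 0.968 = 0.032
¬¬¬b = 1 − 0.032 = 0.968
b → ¬¬¬b = min(1, 1 − 0.032 + 0.968) = min(1, 1.936) = 1.000
¬b → c = min(1, 1 − 0.968 + 0.117) = min(1, 0.149) = 0.149
(b → ¬¬¬b) → (¬b → c) = min(1, 1 − 1.000 + 0.149) = min(1, 0.149) = 0.149
¬((b → ¬¬¬b) → (¬b → c)) = 1 − 0.149 = 0.851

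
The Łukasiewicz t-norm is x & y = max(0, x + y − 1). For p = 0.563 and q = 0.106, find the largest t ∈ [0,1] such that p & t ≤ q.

The residuum of the Łukasiewicz t-norm gives the supremum: min(1, 1 − 0.563 + 0.106).
1 − 0.563 + 0.106 = 0.543, so t = min(1, 0.543) = 0.543.
Check: 0.563 & 0.543 = max(0, 0.106) = 0.106 ≤ 0.106.

0.543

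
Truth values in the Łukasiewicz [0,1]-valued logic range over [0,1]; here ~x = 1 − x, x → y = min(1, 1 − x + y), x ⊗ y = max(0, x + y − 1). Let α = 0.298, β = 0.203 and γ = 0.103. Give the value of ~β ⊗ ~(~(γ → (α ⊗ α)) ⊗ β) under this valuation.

0.797

~β = 1 − 0.203 = 0.797
α ⊗ α = max(0, 0.298 + 0.298 − 1) = max(0, -0.404) = 0.000
γ → (α ⊗ α) = min(1, 1 − 0.103 + 0.000) = min(1, 0.897) = 0.897
~(γ → (α ⊗ α)) = 1 − 0.897 = 0.103
~(γ → (α ⊗ α)) ⊗ β = max(0, 0.103 + 0.203 − 1) = max(0, -0.694) = 0.000
~(~(γ → (α ⊗ α)) ⊗ β) = 1 − 0.000 = 1.000
~β ⊗ ~(~(γ → (α ⊗ α)) ⊗ β) = max(0, 0.797 + 1.000 − 1) = max(0, 0.797) = 0.797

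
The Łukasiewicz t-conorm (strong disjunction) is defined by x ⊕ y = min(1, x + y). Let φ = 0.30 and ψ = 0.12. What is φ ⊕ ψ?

φ ⊕ ψ = min(1, 0.30 + 0.12) = min(1, 0.42) = 0.42
For comparison, the Gödel t-conorm max(x, y) would give 0.30.

0.42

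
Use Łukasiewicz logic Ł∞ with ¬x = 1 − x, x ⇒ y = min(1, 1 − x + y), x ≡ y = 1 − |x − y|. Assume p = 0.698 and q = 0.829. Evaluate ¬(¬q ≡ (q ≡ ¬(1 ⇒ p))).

0.302

¬q = 1 − 0.829 = 0.171
1 ⇒ p = min(1, 1 − 1.000 + 0.698) = min(1, 0.698) = 0.698
¬(1 ⇒ p) = 1 − 0.698 = 0.302
q ≡ ¬(1 ⇒ p) = 1 − |0.829 − 0.302| = 1 − 0.527 = 0.473
¬q ≡ (q ≡ ¬(1 ⇒ p)) = 1 − |0.171 − 0.473| = 1 − 0.302 = 0.698
¬(¬q ≡ (q ≡ ¬(1 ⇒ p))) = 1 − 0.698 = 0.302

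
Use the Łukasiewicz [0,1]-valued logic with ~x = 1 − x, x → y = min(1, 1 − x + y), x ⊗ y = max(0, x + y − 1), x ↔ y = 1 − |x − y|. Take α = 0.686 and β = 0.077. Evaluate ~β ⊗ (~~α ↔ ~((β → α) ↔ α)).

~β = 1 − 0.077 = 0.923
~α = 1 − 0.686 = 0.314
~~α = 1 − 0.314 = 0.686
β → α = min(1, 1 − 0.077 + 0.686) = min(1, 1.609) = 1.000
(β → α) ↔ α = 1 − |1.000 − 0.686| = 1 − 0.314 = 0.686
~((β → α) ↔ α) = 1 − 0.686 = 0.314
~~α ↔ ~((β → α) ↔ α) = 1 − |0.686 − 0.314| = 1 − 0.372 = 0.628
~β ⊗ (~~α ↔ ~((β → α) ↔ α)) = max(0, 0.923 + 0.628 − 1) = max(0, 0.551) = 0.551

0.551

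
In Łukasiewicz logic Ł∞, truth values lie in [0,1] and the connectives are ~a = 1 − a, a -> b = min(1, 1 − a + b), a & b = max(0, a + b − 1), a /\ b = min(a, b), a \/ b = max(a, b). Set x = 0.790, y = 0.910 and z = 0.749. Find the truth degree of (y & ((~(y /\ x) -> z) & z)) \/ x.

0.790

y /\ x = min(0.910, 0.790) = 0.790
~(y /\ x) = 1 − 0.790 = 0.210
~(y /\ x) -> z = min(1, 1 − 0.210 + 0.749) = min(1, 1.539) = 1.000
(~(y /\ x) -> z) & z = max(0, 1.000 + 0.749 − 1) = max(0, 0.749) = 0.749
y & ((~(y /\ x) -> z) & z) = max(0, 0.910 + 0.749 − 1) = max(0, 0.659) = 0.659
(y & ((~(y /\ x) -> z) & z)) \/ x = max(0.659, 0.790) = 0.790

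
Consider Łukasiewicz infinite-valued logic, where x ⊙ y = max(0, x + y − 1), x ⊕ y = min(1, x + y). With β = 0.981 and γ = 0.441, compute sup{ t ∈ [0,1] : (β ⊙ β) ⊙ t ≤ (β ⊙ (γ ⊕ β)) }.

1.000

β ⊙ β = max(0, 0.981 + 0.981 − 1) = max(0, 0.962) = 0.962
So the left factor is β ⊙ β = 0.962.
γ ⊕ β = min(1, 0.441 + 0.981) = min(1, 1.422) = 1.000
β ⊙ (γ ⊕ β) = max(0, 0.981 + 1.000 − 1) = max(0, 0.981) = 0.981
So the right-hand bound is β ⊙ (γ ⊕ β) = 0.981.
The residuum of the Łukasiewicz t-norm gives the supremum: min(1, 1 − 0.962 + 0.981).
1 − 0.962 + 0.981 = 1.019, so t = min(1, 1.019) = 1.000.
Check: 0.962 ⊙ 1.000 = max(0, 0.962) = 0.962 ≤ 0.981.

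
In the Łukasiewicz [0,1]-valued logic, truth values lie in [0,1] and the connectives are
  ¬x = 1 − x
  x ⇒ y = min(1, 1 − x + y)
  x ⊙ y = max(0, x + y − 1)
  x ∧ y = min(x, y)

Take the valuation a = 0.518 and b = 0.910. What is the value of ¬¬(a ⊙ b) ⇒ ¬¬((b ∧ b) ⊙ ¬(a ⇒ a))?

0.572

a ⊙ b = max(0, 0.518 + 0.910 − 1) = max(0, 0.428) = 0.428
¬(a ⊙ b) = 1 − 0.428 = 0.572
¬¬(a ⊙ b) = 1 − 0.572 = 0.428
b ∧ b = min(0.910, 0.910) = 0.910
a ⇒ a = min(1, 1 − 0.518 + 0.518) = min(1, 1.000) = 1.000
¬(a ⇒ a) = 1 − 1.000 = 0.000
(b ∧ b) ⊙ ¬(a ⇒ a) = max(0, 0.910 + 0.000 − 1) = max(0, -0.090) = 0.000
¬((b ∧ b) ⊙ ¬(a ⇒ a)) = 1 − 0.000 = 1.000
¬¬((b ∧ b) ⊙ ¬(a ⇒ a)) = 1 − 1.000 = 0.000
¬¬(a ⊙ b) ⇒ ¬¬((b ∧ b) ⊙ ¬(a ⇒ a)) = min(1, 1 − 0.428 + 0.000) = min(1, 0.572) = 0.572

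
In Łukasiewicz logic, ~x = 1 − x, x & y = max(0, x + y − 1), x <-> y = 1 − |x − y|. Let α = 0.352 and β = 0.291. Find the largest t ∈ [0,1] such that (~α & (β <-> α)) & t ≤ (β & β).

~α = 1 − 0.352 = 0.648
β <-> α = 1 − |0.291 − 0.352| = 1 − 0.061 = 0.939
~α & (β <-> α) = max(0, 0.648 + 0.939 − 1) = max(0, 0.587) = 0.587
So the left factor is ~α & (β <-> α) = 0.587.
β & β = max(0, 0.291 + 0.291 − 1) = max(0, -0.418) = 0.000
So the right-hand bound is β & β = 0.000.
The residuum of the Łukasiewicz t-norm gives the supremum: min(1, 1 − 0.587 + 0.000).
1 − 0.587 + 0.000 = 0.413, so t = min(1, 0.413) = 0.413.
Check: 0.587 & 0.413 = max(0, 0.000) = 0.000 ≤ 0.000.

0.413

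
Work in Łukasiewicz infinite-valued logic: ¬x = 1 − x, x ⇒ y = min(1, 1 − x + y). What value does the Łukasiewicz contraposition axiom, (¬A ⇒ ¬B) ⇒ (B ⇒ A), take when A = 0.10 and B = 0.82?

1.00

¬A = 1 − 0.10 = 0.90
¬B = 1 − 0.82 = 0.18
¬A ⇒ ¬B = min(1, 1 − 0.90 + 0.18) = min(1, 0.28) = 0.28
B ⇒ A = min(1, 1 − 0.82 + 0.10) = min(1, 0.28) = 0.28
(¬A ⇒ ¬B) ⇒ (B ⇒ A) = min(1, 1 − 0.28 + 0.28) = min(1, 1.00) = 1.00
(As expected: an axiom of Ł∞, always 1.)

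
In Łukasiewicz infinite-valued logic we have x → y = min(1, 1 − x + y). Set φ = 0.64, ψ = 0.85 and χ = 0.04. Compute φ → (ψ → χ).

0.55

ψ → χ = min(1, 1 − 0.85 + 0.04) = min(1, 0.19) = 0.19
φ → (ψ → χ) = min(1, 1 − 0.64 + 0.19) = min(1, 0.55) = 0.55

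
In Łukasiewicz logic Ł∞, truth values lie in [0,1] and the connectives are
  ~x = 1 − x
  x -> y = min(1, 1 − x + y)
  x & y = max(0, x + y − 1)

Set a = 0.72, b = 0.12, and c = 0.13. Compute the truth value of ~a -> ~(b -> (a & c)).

0.84

~a = 1 − 0.72 = 0.28
a & c = max(0, 0.72 + 0.13 − 1) = max(0, -0.15) = 0.00
b -> (a & c) = min(1, 1 − 0.12 + 0.00) = min(1, 0.88) = 0.88
~(b -> (a & c)) = 1 − 0.88 = 0.12
~a -> ~(b -> (a & c)) = min(1, 1 − 0.28 + 0.12) = min(1, 0.84) = 0.84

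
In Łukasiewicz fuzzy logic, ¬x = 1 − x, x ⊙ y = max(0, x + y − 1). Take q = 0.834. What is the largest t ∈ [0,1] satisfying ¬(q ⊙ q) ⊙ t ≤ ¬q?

q ⊙ q = max(0, 0.834 + 0.834 − 1) = max(0, 0.668) = 0.668
¬(q ⊙ q) = 1 − 0.668 = 0.332
So the left factor is ¬(q ⊙ q) = 0.332.
¬q = 1 − 0.834 = 0.166
So the right-hand bound is ¬q = 0.166.
The residuum of the Łukasiewicz t-norm gives the supremum: min(1, 1 − 0.332 + 0.166).
1 − 0.332 + 0.166 = 0.834, so t = min(1, 0.834) = 0.834.
Check: 0.332 ⊙ 0.834 = max(0, 0.166) = 0.166 ≤ 0.166.

0.834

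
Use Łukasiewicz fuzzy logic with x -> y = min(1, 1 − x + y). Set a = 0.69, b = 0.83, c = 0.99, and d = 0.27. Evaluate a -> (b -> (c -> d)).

c -> d = min(1, 1 − 0.99 + 0.27) = min(1, 0.28) = 0.28
b -> (c -> d) = min(1, 1 − 0.83 + 0.28) = min(1, 0.45) = 0.45
a -> (b -> (c -> d)) = min(1, 1 − 0.69 + 0.45) = min(1, 0.76) = 0.76

0.76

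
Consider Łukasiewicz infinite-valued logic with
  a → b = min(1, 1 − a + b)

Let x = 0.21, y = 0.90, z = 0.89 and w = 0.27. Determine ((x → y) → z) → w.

x → y = min(1, 1 − 0.21 + 0.90) = min(1, 1.69) = 1.00
(x → y) → z = min(1, 1 − 1.00 + 0.89) = min(1, 0.89) = 0.89
((x → y) → z) → w = min(1, 1 − 0.89 + 0.27) = min(1, 0.38) = 0.38

0.38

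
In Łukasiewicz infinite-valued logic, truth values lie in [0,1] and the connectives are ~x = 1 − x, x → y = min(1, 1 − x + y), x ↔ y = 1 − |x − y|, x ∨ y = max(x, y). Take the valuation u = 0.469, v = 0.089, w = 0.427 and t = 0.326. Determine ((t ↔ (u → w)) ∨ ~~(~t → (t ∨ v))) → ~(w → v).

u → w = min(1, 1 − 0.469 + 0.427) = min(1, 0.958) = 0.958
t ↔ (u → w) = 1 − |0.326 − 0.958| = 1 − 0.632 = 0.368
~t = 1 − 0.326 = 0.674
t ∨ v = max(0.326, 0.089) = 0.326
~t → (t ∨ v) = min(1, 1 − 0.674 + 0.326) = min(1, 0.652) = 0.652
~(~t → (t ∨ v)) = 1 − 0.652 = 0.348
~~(~t → (t ∨ v)) = 1 − 0.348 = 0.652
(t ↔ (u → w)) ∨ ~~(~t → (t ∨ v)) = max(0.368, 0.652) = 0.652
w → v = min(1, 1 − 0.427 + 0.089) = min(1, 0.662) = 0.662
~(w → v) = 1 − 0.662 = 0.338
((t ↔ (u → w)) ∨ ~~(~t → (t ∨ v))) → ~(w → v) = min(1, 1 − 0.652 + 0.338) = min(1, 0.686) = 0.686

0.686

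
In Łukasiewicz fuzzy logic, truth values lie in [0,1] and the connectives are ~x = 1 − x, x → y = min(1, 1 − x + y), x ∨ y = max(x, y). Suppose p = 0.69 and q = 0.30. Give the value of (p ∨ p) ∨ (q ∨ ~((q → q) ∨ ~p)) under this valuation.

0.69

p ∨ p = max(0.69, 0.69) = 0.69
q → q = min(1, 1 − 0.30 + 0.30) = min(1, 1.00) = 1.00
~p = 1 − 0.69 = 0.31
(q → q) ∨ ~p = max(1.00, 0.31) = 1.00
~((q → q) ∨ ~p) = 1 − 1.00 = 0.00
q ∨ ~((q → q) ∨ ~p) = max(0.30, 0.00) = 0.30
(p ∨ p) ∨ (q ∨ ~((q → q) ∨ ~p)) = max(0.69, 0.30) = 0.69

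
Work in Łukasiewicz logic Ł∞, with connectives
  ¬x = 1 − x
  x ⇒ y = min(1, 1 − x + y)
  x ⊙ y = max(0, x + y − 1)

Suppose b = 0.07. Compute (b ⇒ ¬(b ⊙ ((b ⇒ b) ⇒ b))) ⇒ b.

b ⇒ b = min(1, 1 − 0.07 + 0.07) = min(1, 1.00) = 1.00
(b ⇒ b) ⇒ b = min(1, 1 − 1.00 + 0.07) = min(1, 0.07) = 0.07
b ⊙ ((b ⇒ b) ⇒ b) = max(0, 0.07 + 0.07 − 1) = max(0, -0.86) = 0.00
¬(b ⊙ ((b ⇒ b) ⇒ b)) = 1 − 0.00 = 1.00
b ⇒ ¬(b ⊙ ((b ⇒ b) ⇒ b)) = min(1, 1 − 0.07 + 1.00) = min(1, 1.93) = 1.00
(b ⇒ ¬(b ⊙ ((b ⇒ b) ⇒ b))) ⇒ b = min(1, 1 − 1.00 + 0.07) = min(1, 0.07) = 0.07

0.07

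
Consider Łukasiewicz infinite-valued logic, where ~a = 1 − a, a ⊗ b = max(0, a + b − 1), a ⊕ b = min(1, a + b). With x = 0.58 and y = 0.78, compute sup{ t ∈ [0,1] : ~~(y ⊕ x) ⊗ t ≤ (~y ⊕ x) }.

y ⊕ x = min(1, 0.78 + 0.58) = min(1, 1.36) = 1.00
~(y ⊕ x) = 1 − 1.00 = 0.00
~~(y ⊕ x) = 1 − 0.00 = 1.00
So the left factor is ~~(y ⊕ x) = 1.00.
~y = 1 − 0.78 = 0.22
~y ⊕ x = min(1, 0.22 + 0.58) = min(1, 0.80) = 0.80
So the right-hand bound is ~y ⊕ x = 0.80.
The residuum of the Łukasiewicz t-norm gives the supremum: min(1, 1 − 1.00 + 0.80).
1 − 1.00 + 0.80 = 0.80, so t = min(1, 0.80) = 0.80.
Check: 1.00 ⊗ 0.80 = max(0, 0.80) = 0.80 ≤ 0.80.

0.80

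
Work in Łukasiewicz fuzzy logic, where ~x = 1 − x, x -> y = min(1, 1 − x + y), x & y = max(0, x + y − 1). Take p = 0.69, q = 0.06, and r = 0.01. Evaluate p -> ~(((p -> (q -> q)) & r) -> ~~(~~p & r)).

q -> q = min(1, 1 − 0.06 + 0.06) = min(1, 1.00) = 1.00
p -> (q -> q) = min(1, 1 − 0.69 + 1.00) = min(1, 1.31) = 1.00
(p -> (q -> q)) & r = max(0, 1.00 + 0.01 − 1) = max(0, 0.01) = 0.01
~p = 1 − 0.69 = 0.31
~~p = 1 − 0.31 = 0.69
~~p & r = max(0, 0.69 + 0.01 − 1) = max(0, -0.30) = 0.00
~(~~p & r) = 1 − 0.00 = 1.00
~~(~~p & r) = 1 − 1.00 = 0.00
((p -> (q -> q)) & r) -> ~~(~~p & r) = min(1, 1 − 0.01 + 0.00) = min(1, 0.99) = 0.99
~(((p -> (q -> q)) & r) -> ~~(~~p & r)) = 1 − 0.99 = 0.01
p -> ~(((p -> (q -> q)) & r) -> ~~(~~p & r)) = min(1, 1 − 0.69 + 0.01) = min(1, 0.32) = 0.32

0.32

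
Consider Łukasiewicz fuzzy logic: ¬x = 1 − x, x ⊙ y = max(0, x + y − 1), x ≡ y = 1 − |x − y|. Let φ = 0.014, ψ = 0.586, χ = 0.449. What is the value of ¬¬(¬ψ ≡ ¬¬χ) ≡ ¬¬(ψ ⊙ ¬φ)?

0.607

¬ψ = 1 − 0.586 = 0.414
¬χ = 1 − 0.449 = 0.551
¬¬χ = 1 − 0.551 = 0.449
¬ψ ≡ ¬¬χ = 1 − |0.414 − 0.449| = 1 − 0.035 = 0.965
¬(¬ψ ≡ ¬¬χ) = 1 − 0.965 = 0.035
¬¬(¬ψ ≡ ¬¬χ) = 1 − 0.035 = 0.965
¬φ = 1 − 0.014 = 0.986
ψ ⊙ ¬φ = max(0, 0.586 + 0.986 − 1) = max(0, 0.572) = 0.572
¬(ψ ⊙ ¬φ) = 1 − 0.572 = 0.428
¬¬(ψ ⊙ ¬φ) = 1 − 0.428 = 0.572
¬¬(¬ψ ≡ ¬¬χ) ≡ ¬¬(ψ ⊙ ¬φ) = 1 − |0.965 − 0.572| = 1 − 0.393 = 0.607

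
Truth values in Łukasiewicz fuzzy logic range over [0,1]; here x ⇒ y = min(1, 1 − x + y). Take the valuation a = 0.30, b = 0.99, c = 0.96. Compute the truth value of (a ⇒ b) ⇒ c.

a ⇒ b = min(1, 1 − 0.30 + 0.99) = min(1, 1.69) = 1.00
(a ⇒ b) ⇒ c = min(1, 1 − 1.00 + 0.96) = min(1, 0.96) = 0.96

0.96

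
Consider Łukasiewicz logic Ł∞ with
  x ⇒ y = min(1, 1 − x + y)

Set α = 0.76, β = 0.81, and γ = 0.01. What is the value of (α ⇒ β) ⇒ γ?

α ⇒ β = min(1, 1 − 0.76 + 0.81) = min(1, 1.05) = 1.00
(α ⇒ β) ⇒ γ = min(1, 1 − 1.00 + 0.01) = min(1, 0.01) = 0.01

0.01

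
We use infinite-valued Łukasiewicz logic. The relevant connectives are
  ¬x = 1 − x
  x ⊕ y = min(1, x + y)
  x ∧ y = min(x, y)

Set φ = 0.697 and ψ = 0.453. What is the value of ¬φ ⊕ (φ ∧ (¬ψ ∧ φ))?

0.850

¬φ = 1 − 0.697 = 0.303
¬ψ = 1 − 0.453 = 0.547
¬ψ ∧ φ = min(0.547, 0.697) = 0.547
φ ∧ (¬ψ ∧ φ) = min(0.697, 0.547) = 0.547
¬φ ⊕ (φ ∧ (¬ψ ∧ φ)) = min(1, 0.303 + 0.547) = min(1, 0.850) = 0.850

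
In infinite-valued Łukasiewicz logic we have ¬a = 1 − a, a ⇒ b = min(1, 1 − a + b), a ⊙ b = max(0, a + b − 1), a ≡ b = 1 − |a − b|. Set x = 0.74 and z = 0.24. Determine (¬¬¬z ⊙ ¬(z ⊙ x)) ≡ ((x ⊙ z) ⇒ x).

0.76

¬z = 1 − 0.24 = 0.76
¬¬z = 1 − 0.76 = 0.24
¬¬¬z = 1 − 0.24 = 0.76
z ⊙ x = max(0, 0.24 + 0.74 − 1) = max(0, -0.02) = 0.00
¬(z ⊙ x) = 1 − 0.00 = 1.00
¬¬¬z ⊙ ¬(z ⊙ x) = max(0, 0.76 + 1.00 − 1) = max(0, 0.76) = 0.76
x ⊙ z = max(0, 0.74 + 0.24 − 1) = max(0, -0.02) = 0.00
(x ⊙ z) ⇒ x = min(1, 1 − 0.00 + 0.74) = min(1, 1.74) = 1.00
(¬¬¬z ⊙ ¬(z ⊙ x)) ≡ ((x ⊙ z) ⇒ x) = 1 − |0.76 − 1.00| = 1 − 0.24 = 0.76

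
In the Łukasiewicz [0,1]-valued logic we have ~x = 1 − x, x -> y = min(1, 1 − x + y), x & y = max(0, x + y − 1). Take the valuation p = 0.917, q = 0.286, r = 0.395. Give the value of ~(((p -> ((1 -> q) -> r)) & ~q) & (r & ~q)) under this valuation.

1.000

1 -> q = min(1, 1 − 1.000 + 0.286) = min(1, 0.286) = 0.286
(1 -> q) -> r = min(1, 1 − 0.286 + 0.395) = min(1, 1.109) = 1.000
p -> ((1 -> q) -> r) = min(1, 1 − 0.917 + 1.000) = min(1, 1.083) = 1.000
~q = 1 − 0.286 = 0.714
(p -> ((1 -> q) -> r)) & ~q = max(0, 1.000 + 0.714 − 1) = max(0, 0.714) = 0.714
r & ~q = max(0, 0.395 + 0.714 − 1) = max(0, 0.109) = 0.109
((p -> ((1 -> q) -> r)) & ~q) & (r & ~q) = max(0, 0.714 + 0.109 − 1) = max(0, -0.177) = 0.000
~(((p -> ((1 -> q) -> r)) & ~q) & (r & ~q)) = 1 − 0.000 = 1.000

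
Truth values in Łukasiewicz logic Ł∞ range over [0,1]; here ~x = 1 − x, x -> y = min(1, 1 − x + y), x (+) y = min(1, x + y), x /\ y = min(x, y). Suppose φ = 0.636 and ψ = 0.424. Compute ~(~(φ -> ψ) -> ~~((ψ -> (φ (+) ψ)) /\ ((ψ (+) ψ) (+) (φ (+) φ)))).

φ -> ψ = min(1, 1 − 0.636 + 0.424) = min(1, 0.788) = 0.788
~(φ -> ψ) = 1 − 0.788 = 0.212
φ (+) ψ = min(1, 0.636 + 0.424) = min(1, 1.060) = 1.000
ψ -> (φ (+) ψ) = min(1, 1 − 0.424 + 1.000) = min(1, 1.576) = 1.000
ψ (+) ψ = min(1, 0.424 + 0.424) = min(1, 0.848) = 0.848
φ (+) φ = min(1, 0.636 + 0.636) = min(1, 1.272) = 1.000
(ψ (+) ψ) (+) (φ (+) φ) = min(1, 0.848 + 1.000) = min(1, 1.848) = 1.000
(ψ -> (φ (+) ψ)) /\ ((ψ (+) ψ) (+) (φ (+) φ)) = min(1.000, 1.000) = 1.000
~((ψ -> (φ (+) ψ)) /\ ((ψ (+) ψ) (+) (φ (+) φ))) = 1 − 1.000 = 0.000
~~((ψ -> (φ (+) ψ)) /\ ((ψ (+) ψ) (+) (φ (+) φ))) = 1 − 0.000 = 1.000
~(φ -> ψ) -> ~~((ψ -> (φ (+) ψ)) /\ ((ψ (+) ψ) (+) (φ (+) φ))) = min(1, 1 − 0.212 + 1.000) = min(1, 1.788) = 1.000
~(~(φ -> ψ) -> ~~((ψ -> (φ (+) ψ)) /\ ((ψ (+) ψ) (+) (φ (+) φ)))) = 1 − 1.000 = 0.000

0.000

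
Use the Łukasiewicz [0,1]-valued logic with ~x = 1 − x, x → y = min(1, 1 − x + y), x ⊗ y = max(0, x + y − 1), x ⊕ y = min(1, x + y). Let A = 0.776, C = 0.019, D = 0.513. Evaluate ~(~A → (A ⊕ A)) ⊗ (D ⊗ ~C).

~A = 1 − 0.776 = 0.224
A ⊕ A = min(1, 0.776 + 0.776) = min(1, 1.552) = 1.000
~A → (A ⊕ A) = min(1, 1 − 0.224 + 1.000) = min(1, 1.776) = 1.000
~(~A → (A ⊕ A)) = 1 − 1.000 = 0.000
~C = 1 − 0.019 = 0.981
D ⊗ ~C = max(0, 0.513 + 0.981 − 1) = max(0, 0.494) = 0.494
~(~A → (A ⊕ A)) ⊗ (D ⊗ ~C) = max(0, 0.000 + 0.494 − 1) = max(0, -0.506) = 0.000

0.000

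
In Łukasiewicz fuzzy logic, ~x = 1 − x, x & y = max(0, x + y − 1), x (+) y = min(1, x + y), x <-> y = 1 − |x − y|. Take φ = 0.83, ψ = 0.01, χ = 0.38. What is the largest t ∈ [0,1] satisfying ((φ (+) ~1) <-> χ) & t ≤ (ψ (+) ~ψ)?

1.00

~1 = 1 − 1.00 = 0.00
φ (+) ~1 = min(1, 0.83 + 0.00) = min(1, 0.83) = 0.83
(φ (+) ~1) <-> χ = 1 − |0.83 − 0.38| = 1 − 0.45 = 0.55
So the left factor is (φ (+) ~1) <-> χ = 0.55.
~ψ = 1 − 0.01 = 0.99
ψ (+) ~ψ = min(1, 0.01 + 0.99) = min(1, 1.00) = 1.00
So the right-hand bound is ψ (+) ~ψ = 1.00.
The residuum of the Łukasiewicz t-norm gives the supremum: min(1, 1 − 0.55 + 1.00).
1 − 0.55 + 1.00 = 1.45, so t = min(1, 1.45) = 1.00.
Check: 0.55 & 1.00 = max(0, 0.55) = 0.55 ≤ 1.00.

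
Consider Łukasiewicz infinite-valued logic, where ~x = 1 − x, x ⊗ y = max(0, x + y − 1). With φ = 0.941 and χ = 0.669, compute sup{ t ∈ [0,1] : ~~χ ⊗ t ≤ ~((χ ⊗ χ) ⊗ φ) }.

~χ = 1 − 0.669 = 0.331
~~χ = 1 − 0.331 = 0.669
So the left factor is ~~χ = 0.669.
χ ⊗ χ = max(0, 0.669 + 0.669 − 1) = max(0, 0.338) = 0.338
(χ ⊗ χ) ⊗ φ = max(0, 0.338 + 0.941 − 1) = max(0, 0.279) = 0.279
~((χ ⊗ χ) ⊗ φ) = 1 − 0.279 = 0.721
So the right-hand bound is ~((χ ⊗ χ) ⊗ φ) = 0.721.
The residuum of the Łukasiewicz t-norm gives the supremum: min(1, 1 − 0.669 + 0.721).
1 − 0.669 + 0.721 = 1.052, so t = min(1, 1.052) = 1.000.
Check: 0.669 ⊗ 1.000 = max(0, 0.669) = 0.669 ≤ 0.721.

1.000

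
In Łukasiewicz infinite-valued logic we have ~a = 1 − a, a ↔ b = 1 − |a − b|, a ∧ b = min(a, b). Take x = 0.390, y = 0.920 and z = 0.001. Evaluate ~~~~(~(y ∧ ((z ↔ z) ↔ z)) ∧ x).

z ↔ z = 1 − |0.001 − 0.001| = 1 − 0.000 = 1.000
(z ↔ z) ↔ z = 1 − |1.000 − 0.001| = 1 − 0.999 = 0.001
y ∧ ((z ↔ z) ↔ z) = min(0.920, 0.001) = 0.001
~(y ∧ ((z ↔ z) ↔ z)) = 1 − 0.001 = 0.999
~(y ∧ ((z ↔ z) ↔ z)) ∧ x = min(0.999, 0.390) = 0.390
~(~(y ∧ ((z ↔ z) ↔ z)) ∧ x) = 1 − 0.390 = 0.610
~~(~(y ∧ ((z ↔ z) ↔ z)) ∧ x) = 1 − 0.610 = 0.390
~~~(~(y ∧ ((z ↔ z) ↔ z)) ∧ x) = 1 − 0.390 = 0.610
~~~~(~(y ∧ ((z ↔ z) ↔ z)) ∧ x) = 1 − 0.610 = 0.390

0.390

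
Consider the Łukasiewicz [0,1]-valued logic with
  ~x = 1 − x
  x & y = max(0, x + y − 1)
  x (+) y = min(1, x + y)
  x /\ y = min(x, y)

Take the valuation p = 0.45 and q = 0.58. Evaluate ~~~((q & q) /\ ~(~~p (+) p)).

q & q = max(0, 0.58 + 0.58 − 1) = max(0, 0.16) = 0.16
~p = 1 − 0.45 = 0.55
~~p = 1 − 0.55 = 0.45
~~p (+) p = min(1, 0.45 + 0.45) = min(1, 0.90) = 0.90
~(~~p (+) p) = 1 − 0.90 = 0.10
(q & q) /\ ~(~~p (+) p) = min(0.16, 0.10) = 0.10
~((q & q) /\ ~(~~p (+) p)) = 1 − 0.10 = 0.90
~~((q & q) /\ ~(~~p (+) p)) = 1 − 0.90 = 0.10
~~~((q & q) /\ ~(~~p (+) p)) = 1 − 0.10 = 0.90

0.90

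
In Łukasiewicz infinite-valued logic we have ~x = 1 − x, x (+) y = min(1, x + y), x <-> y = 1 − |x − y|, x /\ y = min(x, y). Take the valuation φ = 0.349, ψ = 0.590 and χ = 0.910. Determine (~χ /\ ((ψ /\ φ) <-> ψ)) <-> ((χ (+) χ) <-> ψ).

0.500

~χ = 1 − 0.910 = 0.090
ψ /\ φ = min(0.590, 0.349) = 0.349
(ψ /\ φ) <-> ψ = 1 − |0.349 − 0.590| = 1 − 0.241 = 0.759
~χ /\ ((ψ /\ φ) <-> ψ) = min(0.090, 0.759) = 0.090
χ (+) χ = min(1, 0.910 + 0.910) = min(1, 1.820) = 1.000
(χ (+) χ) <-> ψ = 1 − |1.000 − 0.590| = 1 − 0.410 = 0.590
(~χ /\ ((ψ /\ φ) <-> ψ)) <-> ((χ (+) χ) <-> ψ) = 1 − |0.090 − 0.590| = 1 − 0.500 = 0.500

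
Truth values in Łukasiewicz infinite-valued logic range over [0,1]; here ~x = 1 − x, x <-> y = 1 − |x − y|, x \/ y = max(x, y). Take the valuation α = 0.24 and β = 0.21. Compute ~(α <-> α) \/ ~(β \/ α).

0.76

α <-> α = 1 − |0.24 − 0.24| = 1 − 0.00 = 1.00
~(α <-> α) = 1 − 1.00 = 0.00
β \/ α = max(0.21, 0.24) = 0.24
~(β \/ α) = 1 − 0.24 = 0.76
~(α <-> α) \/ ~(β \/ α) = max(0.00, 0.76) = 0.76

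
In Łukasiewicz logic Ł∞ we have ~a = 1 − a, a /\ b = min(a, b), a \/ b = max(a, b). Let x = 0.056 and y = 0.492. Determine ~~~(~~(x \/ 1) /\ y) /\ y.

x \/ 1 = max(0.056, 1.000) = 1.000
~(x \/ 1) = 1 − 1.000 = 0.000
~~(x \/ 1) = 1 − 0.000 = 1.000
~~(x \/ 1) /\ y = min(1.000, 0.492) = 0.492
~(~~(x \/ 1) /\ y) = 1 − 0.492 = 0.508
~~(~~(x \/ 1) /\ y) = 1 − 0.508 = 0.492
~~~(~~(x \/ 1) /\ y) = 1 − 0.492 = 0.508
~~~(~~(x \/ 1) /\ y) /\ y = min(0.508, 0.492) = 0.492

0.492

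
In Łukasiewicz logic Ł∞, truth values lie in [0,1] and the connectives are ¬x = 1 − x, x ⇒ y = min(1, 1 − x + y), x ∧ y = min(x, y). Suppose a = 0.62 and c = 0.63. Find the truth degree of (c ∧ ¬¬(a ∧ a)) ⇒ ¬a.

a ∧ a = min(0.62, 0.62) = 0.62
¬(a ∧ a) = 1 − 0.62 = 0.38
¬¬(a ∧ a) = 1 − 0.38 = 0.62
c ∧ ¬¬(a ∧ a) = min(0.63, 0.62) = 0.62
¬a = 1 − 0.62 = 0.38
(c ∧ ¬¬(a ∧ a)) ⇒ ¬a = min(1, 1 − 0.62 + 0.38) = min(1, 0.76) = 0.76

0.76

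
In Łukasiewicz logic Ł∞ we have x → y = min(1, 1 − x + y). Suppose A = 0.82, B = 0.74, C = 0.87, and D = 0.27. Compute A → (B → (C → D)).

C → D = min(1, 1 − 0.87 + 0.27) = min(1, 0.40) = 0.40
B → (C → D) = min(1, 1 − 0.74 + 0.40) = min(1, 0.66) = 0.66
A → (B → (C → D)) = min(1, 1 − 0.82 + 0.66) = min(1, 0.84) = 0.84

0.84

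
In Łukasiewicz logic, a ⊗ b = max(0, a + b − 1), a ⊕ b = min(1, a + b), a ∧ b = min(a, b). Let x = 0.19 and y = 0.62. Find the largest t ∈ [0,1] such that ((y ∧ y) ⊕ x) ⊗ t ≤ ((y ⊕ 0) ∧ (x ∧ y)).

0.38

y ∧ y = min(0.62, 0.62) = 0.62
(y ∧ y) ⊕ x = min(1, 0.62 + 0.19) = min(1, 0.81) = 0.81
So the left factor is (y ∧ y) ⊕ x = 0.81.
y ⊕ 0 = min(1, 0.62 + 0.00) = min(1, 0.62) = 0.62
x ∧ y = min(0.19, 0.62) = 0.19
(y ⊕ 0) ∧ (x ∧ y) = min(0.62, 0.19) = 0.19
So the right-hand bound is (y ⊕ 0) ∧ (x ∧ y) = 0.19.
The residuum of the Łukasiewicz t-norm gives the supremum: min(1, 1 − 0.81 + 0.19).
1 − 0.81 + 0.19 = 0.38, so t = min(1, 0.38) = 0.38.
Check: 0.81 ⊗ 0.38 = max(0, 0.19) = 0.19 ≤ 0.19.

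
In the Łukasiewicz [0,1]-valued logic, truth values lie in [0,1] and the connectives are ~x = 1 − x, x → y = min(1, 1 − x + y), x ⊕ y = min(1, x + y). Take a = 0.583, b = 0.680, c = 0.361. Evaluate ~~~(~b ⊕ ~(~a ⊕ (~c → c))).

0.680

~b = 1 − 0.680 = 0.320
~a = 1 − 0.583 = 0.417
~c = 1 − 0.361 = 0.639
~c → c = min(1, 1 − 0.639 + 0.361) = min(1, 0.722) = 0.722
~a ⊕ (~c → c) = min(1, 0.417 + 0.722) = min(1, 1.139) = 1.000
~(~a ⊕ (~c → c)) = 1 − 1.000 = 0.000
~b ⊕ ~(~a ⊕ (~c → c)) = min(1, 0.320 + 0.000) = min(1, 0.320) = 0.320
~(~b ⊕ ~(~a ⊕ (~c → c))) = 1 − 0.320 = 0.680
~~(~b ⊕ ~(~a ⊕ (~c → c))) = 1 − 0.680 = 0.320
~~~(~b ⊕ ~(~a ⊕ (~c → c))) = 1 − 0.320 = 0.680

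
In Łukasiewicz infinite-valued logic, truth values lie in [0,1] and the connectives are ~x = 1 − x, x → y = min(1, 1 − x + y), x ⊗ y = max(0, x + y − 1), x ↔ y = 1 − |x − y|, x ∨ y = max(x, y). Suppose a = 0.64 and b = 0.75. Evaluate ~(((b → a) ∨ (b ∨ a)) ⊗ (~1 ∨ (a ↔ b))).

b → a = min(1, 1 − 0.75 + 0.64) = min(1, 0.89) = 0.89
b ∨ a = max(0.75, 0.64) = 0.75
(b → a) ∨ (b ∨ a) = max(0.89, 0.75) = 0.89
~1 = 1 − 1.00 = 0.00
a ↔ b = 1 − |0.64 − 0.75| = 1 − 0.11 = 0.89
~1 ∨ (a ↔ b) = max(0.00, 0.89) = 0.89
((b → a) ∨ (b ∨ a)) ⊗ (~1 ∨ (a ↔ b)) = max(0, 0.89 + 0.89 − 1) = max(0, 0.78) = 0.78
~(((b → a) ∨ (b ∨ a)) ⊗ (~1 ∨ (a ↔ b))) = 1 − 0.78 = 0.22

0.22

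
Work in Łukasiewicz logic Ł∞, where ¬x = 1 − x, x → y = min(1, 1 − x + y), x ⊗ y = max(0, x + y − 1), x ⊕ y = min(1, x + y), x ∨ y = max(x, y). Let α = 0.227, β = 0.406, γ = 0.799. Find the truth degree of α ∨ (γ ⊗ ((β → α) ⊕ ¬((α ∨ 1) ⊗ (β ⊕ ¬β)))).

0.620

β → α = min(1, 1 − 0.406 + 0.227) = min(1, 0.821) = 0.821
α ∨ 1 = max(0.227, 1.000) = 1.000
¬β = 1 − 0.406 = 0.594
β ⊕ ¬β = min(1, 0.406 + 0.594) = min(1, 1.000) = 1.000
(α ∨ 1) ⊗ (β ⊕ ¬β) = max(0, 1.000 + 1.000 − 1) = max(0, 1.000) = 1.000
¬((α ∨ 1) ⊗ (β ⊕ ¬β)) = 1 − 1.000 = 0.000
(β → α) ⊕ ¬((α ∨ 1) ⊗ (β ⊕ ¬β)) = min(1, 0.821 + 0.000) = min(1, 0.821) = 0.821
γ ⊗ ((β → α) ⊕ ¬((α ∨ 1) ⊗ (β ⊕ ¬β))) = max(0, 0.799 + 0.821 − 1) = max(0, 0.620) = 0.620
α ∨ (γ ⊗ ((β → α) ⊕ ¬((α ∨ 1) ⊗ (β ⊕ ¬β)))) = max(0.227, 0.620) = 0.620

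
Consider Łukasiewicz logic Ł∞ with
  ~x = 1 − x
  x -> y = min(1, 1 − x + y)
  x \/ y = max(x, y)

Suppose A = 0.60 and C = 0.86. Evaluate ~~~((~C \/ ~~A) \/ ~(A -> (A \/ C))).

0.40

~C = 1 − 0.86 = 0.14
~A = 1 − 0.60 = 0.40
~~A = 1 − 0.40 = 0.60
~C \/ ~~A = max(0.14, 0.60) = 0.60
A \/ C = max(0.60, 0.86) = 0.86
A -> (A \/ C) = min(1, 1 − 0.60 + 0.86) = min(1, 1.26) = 1.00
~(A -> (A \/ C)) = 1 − 1.00 = 0.00
(~C \/ ~~A) \/ ~(A -> (A \/ C)) = max(0.60, 0.00) = 0.60
~((~C \/ ~~A) \/ ~(A -> (A \/ C))) = 1 − 0.60 = 0.40
~~((~C \/ ~~A) \/ ~(A -> (A \/ C))) = 1 − 0.40 = 0.60
~~~((~C \/ ~~A) \/ ~(A -> (A \/ C))) = 1 − 0.60 = 0.40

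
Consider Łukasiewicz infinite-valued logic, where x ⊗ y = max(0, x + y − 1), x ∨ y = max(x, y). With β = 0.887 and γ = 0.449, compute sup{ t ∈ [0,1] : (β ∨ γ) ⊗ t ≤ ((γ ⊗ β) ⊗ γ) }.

0.113

β ∨ γ = max(0.887, 0.449) = 0.887
So the left factor is β ∨ γ = 0.887.
γ ⊗ β = max(0, 0.449 + 0.887 − 1) = max(0, 0.336) = 0.336
(γ ⊗ β) ⊗ γ = max(0, 0.336 + 0.449 − 1) = max(0, -0.215) = 0.000
So the right-hand bound is (γ ⊗ β) ⊗ γ = 0.000.
The residuum of the Łukasiewicz t-norm gives the supremum: min(1, 1 − 0.887 + 0.000).
1 − 0.887 + 0.000 = 0.113, so t = min(1, 0.113) = 0.113.
Check: 0.887 ⊗ 0.113 = max(0, 0.000) = 0.000 ≤ 0.000.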